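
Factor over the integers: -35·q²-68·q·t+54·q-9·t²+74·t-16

-(5·q+9·t-2)·(7·q+t-8)

Group: -7·q·(5·q+9·t-2) + (-t+8)·(5·q+9·t-2); both groups contain (5·q+9·t-2).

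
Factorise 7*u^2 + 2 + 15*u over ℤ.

(7*u + 1)*(u + 2)

Need a pair with product 7·2 = 14 and sum 15: that's 1 and 14.
Split the middle term: 7*u^2 + u + 14*u + 2 = u*(7*u + 1) + 2*(7*u + 1).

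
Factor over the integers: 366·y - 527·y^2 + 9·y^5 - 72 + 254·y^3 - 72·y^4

Among the possible rational roots, y = 4 is a root, so (y - 4) divides it; the quotient is 9·y^4 - 36·y^3 + 110·y^2 - 87·y + 18.
Next, y = 2/3 is a root, so (3·y - 2) divides it; the quotient is 3·y^3 - 10·y^2 + 30·y - 9.
Next, y = 1/3 is a root, so (3·y - 1) divides it; the quotient is y^2 - 3·y + 9.
The quadratic y^2 - 3·y + 9 has discriminant -27 < 0 and is irreducible over ℤ.

(3·y - 1)·(3·y - 2)·(y - 4)·(y^2 - 3·y + 9)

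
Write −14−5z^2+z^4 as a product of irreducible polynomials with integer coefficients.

Substitute u = z^2 to get a quadratic in u, then factor.
z^2−7 is irreducible over ℤ (7 is not a perfect square).
z^2+2 is irreducible over ℤ (always positive, so no real roots).

(z^2+2)(z^2−7)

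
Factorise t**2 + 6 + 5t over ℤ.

Two integers with product 6 and sum 5 are 3 and 2.

(t + 2)(t + 3)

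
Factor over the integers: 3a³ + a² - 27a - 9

(3a + 1)(a + 3)(a - 3)

Among the possible rational roots, a = 3 is a root, so (a - 3) divides it; the quotient is 3a² + 10a + 3.
The remaining quadratic factors as (a + 3)(3a + 1).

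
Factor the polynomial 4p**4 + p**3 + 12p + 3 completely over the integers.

(4p + 1)(p**3 + 3)

Group as (4p**4 + 12p) + (p**3 + 3) = 4p(p**3 + 3) + (p**3 + 3).
Both groups share the factor (p**3 + 3).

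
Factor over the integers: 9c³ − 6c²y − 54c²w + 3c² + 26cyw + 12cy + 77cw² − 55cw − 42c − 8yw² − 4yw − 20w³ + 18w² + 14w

Group: 3c(3c² − 13cw − 6c + 4w² + 2w) + (−2y − 5w + 7)(3c² − 13cw − 6c + 4w² + 2w); both groups contain (3c² − 13cw − 6c + 4w² + 2w), so (3c − 2y − 5w + 7) is a factor with cofactor 3c² − 13cw − 6c + 4w² + 2w.
The cofactor groups again: 3c² − 13cw − 6c + 4w² + 2w = 3c(c − 4w − 2) − w(c − 4w − 2); both groups contain (c − 4w − 2), giving (3c − w)(c − 4w − 2).

(3c − 2y − 5w + 7)(3c − w)(c − 4w − 2)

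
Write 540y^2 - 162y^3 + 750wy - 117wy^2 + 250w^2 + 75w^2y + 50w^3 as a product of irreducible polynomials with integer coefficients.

(2w - 3y + 10)(5w + 6y)(5w + 9y)

Group: 2w(25w^2 + 75wy + 54y^2) + (-3y + 10)(25w^2 + 75wy + 54y^2); both groups contain (25w^2 + 75wy + 54y^2), so (2w - 3y + 10) is a factor with cofactor 25w^2 + 75wy + 54y^2.
The cofactor groups again: 25w^2 + 75wy + 54y^2 = 5w(5w + 9y) + 6y(5w + 9y); both groups contain (5w + 9y), giving (5w + 6y)(5w + 9y).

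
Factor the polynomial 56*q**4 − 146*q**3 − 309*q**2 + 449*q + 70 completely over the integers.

Trying the rational-root candidates, q = −1/7 is a root, so (7*q + 1) divides it; the quotient is 8*q**3 − 22*q**2 − 41*q + 70.
Then q = −2 is a root, so (q + 2) is a factor; dividing leaves 8*q**2 − 38*q + 35.
The remaining quadratic factors as (4*q − 5)(2*q − 7).

(2*q − 7)*(4*q − 5)*(7*q + 1)*(q + 2)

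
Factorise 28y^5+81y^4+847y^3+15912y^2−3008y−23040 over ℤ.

Testing divisors of the constant over divisors of the leading coefficient, y = −8/7 is a root, so (7y+8) divides it; the quotient is 4y^4+7y^3+113y^2+2144y−2880.
Continuing, y = −8 is a root, so (y+8) divides it; the quotient is 4y^3−25y^2+313y−360.
Next, y = 5/4 is a root, so (4y−5) is a factor; dividing leaves y^2−5y+72.
The quadratic y^2−5y+72 has discriminant −263 < 0 and is irreducible over ℤ.

(4y−5)(7y+8)(y+8)(y^2−5y+72)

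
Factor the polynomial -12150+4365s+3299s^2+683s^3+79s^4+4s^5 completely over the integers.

(4s-5)(s+5)(s+9)(s^2+7s+54)

Testing divisors of the constant over divisors of the leading coefficient, s = -9 is a root, giving the factor (s+9) and quotient 4s^4+43s^3+296s^2+635s-1350.
Next, s = -5 is a root, so (s+5) divides it; the quotient is 4s^3+23s^2+181s-270.
Continuing, s = 5/4 is a root, giving the factor (4s-5) and quotient s^2+7s+54.
The quadratic s^2+7s+54 has discriminant -167 < 0 and is irreducible over ℤ.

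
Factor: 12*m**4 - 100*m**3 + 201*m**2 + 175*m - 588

Among the possible rational roots, m = 7/3 is a root, so (3*m - 7) divides it; the quotient is 4*m**3 - 24*m**2 + 11*m + 84.
Next, m = 4 is a root, so (m - 4) divides it; the quotient is 4*m**2 - 8*m - 21.
The remaining quadratic factors as (2*m + 3)(2*m - 7).

(2*m + 3)*(2*m - 7)*(3*m - 7)*(m - 4)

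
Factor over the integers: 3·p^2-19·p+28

(3·p-7)·(p-4)

Need a pair with product 3·28 = 84 and sum -19: that's -12 and -7.
Split the middle term: 3·p^2-12·p - 7·p+28 = 3·p·(p-4) - 7·(p-4).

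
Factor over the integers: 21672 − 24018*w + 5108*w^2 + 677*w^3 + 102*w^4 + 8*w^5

(2*w − 3)*(4*w − 7)*(w + 12)*(w^2 + 4*w + 86)

Testing divisors of the constant over divisors of the leading coefficient, w = 7/4 is a root, giving the factor (4*w − 7) and quotient 2*w^4 + 29*w^3 + 220*w^2 + 1662*w − 3096.
Next, w = −12 is a root, so (w + 12) divides it; the quotient is 2*w^3 + 5*w^2 + 160*w − 258.
Next, w = 3/2 is a root, giving the factor (2*w − 3) and quotient w^2 + 4*w + 86.
The quadratic w^2 + 4*w + 86 has discriminant −328 < 0 and is irreducible over ℤ.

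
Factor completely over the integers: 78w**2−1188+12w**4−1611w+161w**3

(3w+11)(4w+3)(w+12)(w−3)

By the rational root theorem, w = −11/3 is a root, so (3w+11) is a factor; dividing leaves 4w**3+39w**2−117w−108.
Continuing, w = 3 is a root, giving the factor (w−3) and quotient 4w**2+51w+36.
The remaining quadratic factors as (w+12)(4w+3).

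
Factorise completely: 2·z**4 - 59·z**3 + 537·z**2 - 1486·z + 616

By the rational root theorem, z = 11 is a root, so (z - 11) divides it; the quotient is 2·z**3 - 37·z**2 + 130·z - 56.
Then z = 4 is a root, so (z - 4) divides it; the quotient is 2·z**2 - 29·z + 14.
The remaining quadratic factors as (z - 14)(2·z - 1).

(2·z - 1)·(z - 11)·(z - 14)·(z - 4)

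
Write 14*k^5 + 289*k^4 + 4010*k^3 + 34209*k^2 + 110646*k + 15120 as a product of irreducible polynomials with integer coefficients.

(2*k + 15)*(7*k + 1)*(k + 7)*(k^2 + 6*k + 144)

By the rational root theorem, k = -15/2 is a root, so (2*k + 15) is a factor; dividing leaves 7*k^4 + 92*k^3 + 1315*k^2 + 7242*k + 1008.
Next, k = -1/7 is a root, so (7*k + 1) is a factor; dividing leaves k^3 + 13*k^2 + 186*k + 1008.
Next, k = -7 is a root, giving the factor (k + 7) and quotient k^2 + 6*k + 144.
The quadratic k^2 + 6*k + 144 has discriminant -540 < 0 and is irreducible over ℤ.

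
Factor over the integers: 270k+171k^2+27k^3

9k(3k+10)(k+3)

Pull out the common factor 9k, then factor the remaining trinomial.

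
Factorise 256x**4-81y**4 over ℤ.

(4x+3y)(4x-3y)(16x**2+9y**2)

(4x)⁴ − (3y)⁴ = ((4x)² − (3y)²)((4x)² + (3y)²); the first factor splits again, the second (16x**2+9y**2) is irreducible.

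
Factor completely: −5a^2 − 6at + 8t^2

−(5a − 4t)(a + 2t)

Group: −a(5a − 4t) − 2t(5a − 4t); both groups contain (5a − 4t).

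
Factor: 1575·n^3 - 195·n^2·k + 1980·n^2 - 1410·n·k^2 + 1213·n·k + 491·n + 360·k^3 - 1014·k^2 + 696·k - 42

(15·n - 4·k + 7)·(7·n - 6·k + 6)·(15·n + 15·k - 1)

Group: 7·n·(225·n^2 + 165·n·k + 90·n - 60·k^2 + 109·k - 7) + (-6·k + 6)·(225·n^2 + 165·n·k + 90·n - 60·k^2 + 109·k - 7); both groups contain (225·n^2 + 165·n·k + 90·n - 60·k^2 + 109·k - 7), so (7·n - 6·k + 6) is a factor with cofactor 225·n^2 + 165·n·k + 90·n - 60·k^2 + 109·k - 7.
The cofactor groups again: 225·n^2 + 165·n·k + 90·n - 60·k^2 + 109·k - 7 = 15·n·(15·n + 15·k - 1) + (-4·k + 7)·(15·n + 15·k - 1); both groups contain (15·n + 15·k - 1), giving (15·n - 4·k + 7)·(15·n + 15·k - 1).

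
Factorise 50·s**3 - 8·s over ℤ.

Pull out the common factor 2·s; 25·s**2 - 4 is a difference of squares.

2·s·(5·s + 2)·(5·s - 2)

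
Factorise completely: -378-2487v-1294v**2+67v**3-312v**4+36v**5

(6v+1)(6v+7)(v-9)(v**2-v+6)

Testing divisors of the constant over divisors of the leading coefficient, v = -7/6 is a root, giving the factor (6v+7) and quotient 6v**4-59v**3+80v**2-309v-54.
Continuing, v = -1/6 is a root, so (6v+1) is a factor; dividing leaves v**3-10v**2+15v-54.
Next, v = 9 is a root, giving the factor (v-9) and quotient v**2-v+6.
The quadratic v**2-v+6 has discriminant -23 < 0 and is irreducible over ℤ.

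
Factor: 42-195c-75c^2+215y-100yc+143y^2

(13y-15c+3)(11y+5c+14)

Group: 11y(13y-15c+3) + (5c+14)(13y-15c+3); both groups contain (13y-15c+3).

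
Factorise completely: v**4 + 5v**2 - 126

Substitute u = v**2 to get a quadratic in u, then factor.
v**2 + 14 is irreducible over ℤ (always positive, so no real roots).
v**2 - 9 is a difference of squares.

(v + 3)(v - 3)(v**2 + 14)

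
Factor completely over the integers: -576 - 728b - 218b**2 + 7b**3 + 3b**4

(3b + 4)(b + 2)(b + 8)(b - 9)

Trying the rational-root candidates, b = 9 is a root, so (b - 9) is a factor; dividing leaves 3b**3 + 34b**2 + 88b + 64.
Continuing, b = -2 is a root, giving the factor (b + 2) and quotient 3b**2 + 28b + 32.
The remaining quadratic factors as (b + 8)(3b + 4).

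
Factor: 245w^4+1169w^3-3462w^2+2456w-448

Testing divisors of the constant over divisors of the leading coefficient, w = 2/7 is a root, so (7w-2) is a factor; dividing leaves 35w^3+177w^2-444w+224.
Continuing, w = -7 is a root, so (w+7) is a factor; dividing leaves 35w^2-68w+32.
The remaining quadratic factors as (5w-4)(7w-8).

(5w-4)(7w-2)(7w-8)(w+7)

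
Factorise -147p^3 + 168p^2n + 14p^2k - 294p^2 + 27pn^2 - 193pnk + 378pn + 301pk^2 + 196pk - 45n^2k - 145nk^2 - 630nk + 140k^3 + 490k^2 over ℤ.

-(3p - 5k)(7p + n + 4k + 14)(7p - 9n + 7k)

Group: 3p(-49p^2 + 56pn - 77pk - 98p + 9n^2 + 29nk + 126n - 28k^2 - 98k) - 5k(-49p^2 + 56pn - 77pk - 98p + 9n^2 + 29nk + 126n - 28k^2 - 98k); both groups contain (-49p^2 + 56pn - 77pk - 98p + 9n^2 + 29nk + 126n - 28k^2 - 98k), so (3p - 5k) is a factor with cofactor -49p^2 + 56pn - 77pk - 98p + 9n^2 + 29nk + 126n - 28k^2 - 98k.
The cofactor groups again: -49p^2 + 56pn - 77pk - 98p + 9n^2 + 29nk + 126n - 28k^2 - 98k = -7p(7p + n + 4k + 14) + (9n - 7k)(7p + n + 4k + 14); both groups contain (7p + n + 4k + 14), giving -(7p - 9n + 7k)(7p + n + 4k + 14).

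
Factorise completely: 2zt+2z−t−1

(2z−1)(t+1)

Group as (2zt+2z) + (−t−1) = 2z(t+1) − (t+1).
Both groups share the factor (t+1).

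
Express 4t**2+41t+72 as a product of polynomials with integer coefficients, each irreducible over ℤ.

(4t+9)(t+8)

Need a pair with product 4·72 = 288 and sum 41: that's 32 and 9.
Split the middle term: 4t**2+32t + 9t+72 = 4t(t+8) + 9(t+8).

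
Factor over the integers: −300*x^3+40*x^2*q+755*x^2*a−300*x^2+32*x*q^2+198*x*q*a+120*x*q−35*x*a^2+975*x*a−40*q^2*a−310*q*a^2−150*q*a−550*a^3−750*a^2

−(5*x−2*q−10*a)*(4*x−5*a)*(15*x+4*q+11*a+15)

Group: 4*x*(−75*x^2+10*x*q+95*x*a−75*x+8*q^2+62*q*a+30*q+110*a^2+150*a) − 5*a*(−75*x^2+10*x*q+95*x*a−75*x+8*q^2+62*q*a+30*q+110*a^2+150*a); both groups contain (−75*x^2+10*x*q+95*x*a−75*x+8*q^2+62*q*a+30*q+110*a^2+150*a), so (4*x−5*a) is a factor with cofactor −75*x^2+10*x*q+95*x*a−75*x+8*q^2+62*q*a+30*q+110*a^2+150*a.
The cofactor groups again: −75*x^2+10*x*q+95*x*a−75*x+8*q^2+62*q*a+30*q+110*a^2+150*a = −5*x*(15*x+4*q+11*a+15) + (2*q+10*a)*(15*x+4*q+11*a+15); both groups contain (15*x+4*q+11*a+15), giving −(5*x−2*q−10*a)*(15*x+4*q+11*a+15).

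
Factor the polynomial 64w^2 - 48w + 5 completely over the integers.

(8w - 1)(8w - 5)

Need a pair with product 64·5 = 320 and sum -48: that's -8 and -40.
Split the middle term: 64w^2 - 8w - 40w + 5 = 8w(8w - 1) - 5(8w - 1).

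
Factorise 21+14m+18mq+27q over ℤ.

Group as (18mq+14m) + (27q+21) = 2m(9q+7) + 3(9q+7).
Both groups share the factor (9q+7).

(2m+3)(9q+7)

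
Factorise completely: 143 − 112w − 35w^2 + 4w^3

Testing divisors of the constant over divisors of the leading coefficient, w = 1 is a root, so (w − 1) divides it; the quotient is 4w^2 − 31w − 143.
The remaining quadratic factors as (w − 11)(4w + 13).

(4w + 13)(w − 1)(w − 11)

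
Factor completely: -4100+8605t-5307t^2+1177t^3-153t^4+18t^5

By the rational root theorem, t = 4 is a root, giving the factor (t-4) and quotient 18t^4-81t^3+853t^2-1895t+1025.
Continuing, t = 5/6 is a root, giving the factor (6t-5) and quotient 3t^3-11t^2+133t-205.
Continuing, t = 5/3 is a root, so (3t-5) divides it; the quotient is t^2-2t+41.
The quadratic t^2-2t+41 has discriminant -160 < 0 and is irreducible over ℤ.

(3t-5)(6t-5)(t-4)(t^2-2t+41)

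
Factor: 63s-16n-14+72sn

(8n+7)(9s-2)

Group as (72sn+63s) + (-16n-14) = 9s(8n+7) - 2(8n+7).
Both groups share the factor (8n+7).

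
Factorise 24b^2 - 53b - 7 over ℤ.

Need a pair with product 24·(-7) = -168 and sum -53: that's 3 and -56.
Split the middle term: 24b^2 + 3b - 56b - 7 = 3b(8b + 1) - 7(8b + 1).

(3b - 7)(8b + 1)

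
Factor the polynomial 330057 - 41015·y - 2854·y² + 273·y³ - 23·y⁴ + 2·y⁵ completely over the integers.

(2·y - 13)·(y + 9)·(y - 13)·(y² - y + 217)

By the rational root theorem, y = 13 is a root, so (y - 13) is a factor; dividing leaves 2·y⁴ + 3·y³ + 312·y² + 1202·y - 25389.
Next, y = 13/2 is a root, so (2·y - 13) divides it; the quotient is y³ + 8·y² + 208·y + 1953.
Then y = -9 is a root, so (y + 9) is a factor; dividing leaves y² - y + 217.
The quadratic y² - y + 217 has discriminant -867 < 0 and is irreducible over ℤ.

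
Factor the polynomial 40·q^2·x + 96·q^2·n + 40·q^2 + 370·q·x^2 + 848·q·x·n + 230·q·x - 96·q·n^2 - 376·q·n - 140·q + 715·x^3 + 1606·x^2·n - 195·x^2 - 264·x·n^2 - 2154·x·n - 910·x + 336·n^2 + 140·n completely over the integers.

(2·q + 13·x - 2·n)·(5·x + 12·n + 5)·(4·q + 11·x - 14)

Group: 5·x·(8·q^2 + 74·q·x - 8·q·n - 28·q + 143·x^2 - 22·x·n - 182·x + 28·n) + (12·n + 5)·(8·q^2 + 74·q·x - 8·q·n - 28·q + 143·x^2 - 22·x·n - 182·x + 28·n); both groups contain (8·q^2 + 74·q·x - 8·q·n - 28·q + 143·x^2 - 22·x·n - 182·x + 28·n), so (5·x + 12·n + 5) is a factor with cofactor 8·q^2 + 74·q·x - 8·q·n - 28·q + 143·x^2 - 22·x·n - 182·x + 28·n.
The cofactor groups again: 8·q^2 + 74·q·x - 8·q·n - 28·q + 143·x^2 - 22·x·n - 182·x + 28·n = 2·q·(4·q + 11·x - 14) + (13·x - 2·n)·(4·q + 11·x - 14); both groups contain (4·q + 11·x - 14), giving (2·q + 13·x - 2·n)·(4·q + 11·x - 14).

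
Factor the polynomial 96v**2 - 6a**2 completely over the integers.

Factor out 6, leaving 16v**2 - a**2, which is a difference of two squares.

6(4v - a)(4v + a)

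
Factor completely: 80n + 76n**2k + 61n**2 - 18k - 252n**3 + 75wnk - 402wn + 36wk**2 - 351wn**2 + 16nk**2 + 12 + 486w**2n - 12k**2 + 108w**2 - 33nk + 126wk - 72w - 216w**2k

Group: 9n(54w**2 - 39wn - 9wk - 36w - 28n**2 - 4nk + 13n + 3k + 6) + (-4k + 2)(54w**2 - 39wn - 9wk - 36w - 28n**2 - 4nk + 13n + 3k + 6); both groups contain (54w**2 - 39wn - 9wk - 36w - 28n**2 - 4nk + 13n + 3k + 6), so (9n - 4k + 2) is a factor with cofactor 54w**2 - 39wn - 9wk - 36w - 28n**2 - 4nk + 13n + 3k + 6.
The cofactor groups again: 54w**2 - 39wn - 9wk - 36w - 28n**2 - 4nk + 13n + 3k + 6 = 9w(6w - 7n - k - 2) + (4n - 3)(6w - 7n - k - 2); both groups contain (6w - 7n - k - 2), giving (9w + 4n - 3)(6w - 7n - k - 2).

(9n - 4k + 2)(6w - 7n - k - 2)(9w + 4n - 3)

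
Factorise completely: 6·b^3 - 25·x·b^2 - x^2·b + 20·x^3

Group: 4·x·(5·x^2 + x·b - 6·b^2) - b·(5·x^2 + x·b - 6·b^2); both groups contain (5·x^2 + x·b - 6·b^2), so (4·x - b) is a factor with cofactor 5·x^2 + x·b - 6·b^2.
The cofactor groups again: 5·x^2 + x·b - 6·b^2 = x·(5·x + 6·b) - b·(5·x + 6·b); both groups contain (5·x + 6·b), giving (x - b)·(5·x + 6·b).

(4·x - b)·(x - b)·(5·x + 6·b)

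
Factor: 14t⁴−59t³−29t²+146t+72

(2t+1)(7t+9)(t−2)(t−4)

Trying the rational-root candidates, t = −9/7 is a root, so (7t+9) is a factor; dividing leaves 2t³−11t²+10t+8.
Continuing, t = −1/2 is a root, so (2t+1) is a factor; dividing leaves t²−6t+8.
The remaining quadratic factors as (t−4)(t−2).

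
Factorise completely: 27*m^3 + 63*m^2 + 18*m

9*m*(3*m + 1)*(m + 2)

Pull out the common factor 9*m, then factor the remaining trinomial.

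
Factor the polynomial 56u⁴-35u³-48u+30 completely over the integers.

Group as (56u⁴-48u) + (-35u³+30) = 8u(7u³-6) - 5(7u³-6).
Both groups share the factor (7u³-6).

(8u-5)(7u³-6)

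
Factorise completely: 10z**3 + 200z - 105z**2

5z(2z - 5)(z - 8)

Pull out the common factor 5z, then factor the remaining trinomial.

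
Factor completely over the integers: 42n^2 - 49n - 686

Pull out the common factor 7, then factor the remaining trinomial.

7(2n + 7)(3n - 14)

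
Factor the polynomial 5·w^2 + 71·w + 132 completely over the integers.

(5·w + 11)·(w + 12)

Need a pair with product 5·132 = 660 and sum 71: that's 11 and 60.
Split the middle term: 5·w^2 + 11·w + 60·w + 132 = w·(5·w + 11) + 12·(5·w + 11).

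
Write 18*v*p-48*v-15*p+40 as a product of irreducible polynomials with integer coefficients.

Group as (18*v*p-48*v) + (-15*p+40) = 6*v*(3*p-8) - 5*(3*p-8).
Both groups share the factor (3*p-8).

(3*p-8)*(6*v-5)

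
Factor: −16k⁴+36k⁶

4k⁴(3k+2)(3k−2)

Factor out 4k⁴ first: what remains is 9k²−4.
Recognize a difference of squares with the parts 3k and 2.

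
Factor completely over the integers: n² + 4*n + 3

(n + 1)*(n + 3)

Two integers with product 3 and sum 4 are 1 and 3.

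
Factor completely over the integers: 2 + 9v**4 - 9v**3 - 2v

Group as (9v**4 - 2v) + (-9v**3 + 2) = v(9v**3 - 2) - (9v**3 - 2).
Both groups share the factor (9v**3 - 2).

(v - 1)(9v**3 - 2)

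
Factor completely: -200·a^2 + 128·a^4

8·a^2·(4·a + 5)·(4·a - 5)

Factor out 8·a^2, leaving 16·a^2 - 25, which is a difference of two squares.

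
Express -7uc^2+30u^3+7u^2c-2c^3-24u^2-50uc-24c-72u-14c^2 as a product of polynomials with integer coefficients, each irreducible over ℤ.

(2u-c-4)(5u+2c+6)(3u+c)

Group: 5u(6u^2-uc-12u-c^2-4c) + (2c+6)(6u^2-uc-12u-c^2-4c); both groups contain (6u^2-uc-12u-c^2-4c), so (5u+2c+6) is a factor with cofactor 6u^2-uc-12u-c^2-4c.
The cofactor groups again: 6u^2-uc-12u-c^2-4c = 2u(3u+c) + (-c-4)(3u+c); both groups contain (3u+c), giving (2u-c-4)(3u+c).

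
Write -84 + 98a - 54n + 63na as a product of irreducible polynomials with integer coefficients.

(7a - 6)(9n + 14)

Group as (63na - 54n) + (98a - 84) = 9n(7a - 6) + 14(7a - 6).
Both groups share the factor (7a - 6).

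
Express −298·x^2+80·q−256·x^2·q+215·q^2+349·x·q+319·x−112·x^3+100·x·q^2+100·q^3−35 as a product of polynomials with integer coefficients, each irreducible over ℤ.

Group: 8·x·(−14·x^2−25·x·q−39·x+25·q^2+60·q+35) + (4·q−1)·(−14·x^2−25·x·q−39·x+25·q^2+60·q+35); both groups contain (−14·x^2−25·x·q−39·x+25·q^2+60·q+35), so (8·x+4·q−1) is a factor with cofactor −14·x^2−25·x·q−39·x+25·q^2+60·q+35.
The cofactor groups again: −14·x^2−25·x·q−39·x+25·q^2+60·q+35 = −2·x·(7·x−5·q−5) + (−5·q−7)·(7·x−5·q−5); both groups contain (7·x−5·q−5), giving −(2·x+5·q+7)·(7·x−5·q−5).

−(7·x−5·q−5)·(8·x+4·q−1)·(2·x+5·q+7)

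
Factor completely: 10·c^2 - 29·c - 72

(2·c - 9)·(5·c + 8)

Need a pair with product 10·(-72) = -720 and sum -29: that's 16 and -45.
Split the middle term: 10·c^2 + 16·c - 45·c - 72 = 2·c·(5·c + 8) - 9·(5·c + 8).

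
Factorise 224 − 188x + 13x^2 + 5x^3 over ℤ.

(5x − 7)(x + 8)(x − 4)

Testing divisors of the constant over divisors of the leading coefficient, x = 4 is a root, so (x − 4) is a factor; dividing leaves 5x^2 + 33x − 56.
The remaining quadratic factors as (x + 8)(5x − 7).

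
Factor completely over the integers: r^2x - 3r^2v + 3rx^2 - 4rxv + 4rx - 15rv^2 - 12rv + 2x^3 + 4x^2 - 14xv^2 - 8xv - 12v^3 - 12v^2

Group: x(r^2 + 3rx + 5rv + 4r + 2x^2 + 6xv + 4x + 4v^2 + 4v) - 3v(r^2 + 3rx + 5rv + 4r + 2x^2 + 6xv + 4x + 4v^2 + 4v); both groups contain (r^2 + 3rx + 5rv + 4r + 2x^2 + 6xv + 4x + 4v^2 + 4v), so (x - 3v) is a factor with cofactor r^2 + 3rx + 5rv + 4r + 2x^2 + 6xv + 4x + 4v^2 + 4v.
The cofactor groups again: r^2 + 3rx + 5rv + 4r + 2x^2 + 6xv + 4x + 4v^2 + 4v = r(r + x + v) + (2x + 4v + 4)(r + x + v); both groups contain (r + x + v), giving (r + 2x + 4v + 4)(r + x + v).

(x - 3v)(r + 2x + 4v + 4)(r + x + v)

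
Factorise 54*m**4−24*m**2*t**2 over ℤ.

Factor out 6*m**2, leaving 9*m**2−4*t**2, which is a difference of two squares.

6*m**2*(3*m+2*t)*(3*m−2*t)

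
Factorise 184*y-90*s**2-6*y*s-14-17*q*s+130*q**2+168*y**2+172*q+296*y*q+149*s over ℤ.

Group: 14*y*(12*y+10*q-9*s+14) + (13*q+10*s-1)*(12*y+10*q-9*s+14); both groups contain (12*y+10*q-9*s+14).

(12*y+10*q-9*s+14)*(14*y+13*q+10*s-1)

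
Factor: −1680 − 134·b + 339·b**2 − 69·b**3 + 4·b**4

Among the possible rational roots, b = 5 is a root, so (b − 5) is a factor; dividing leaves 4·b**3 − 49·b**2 + 94·b + 336.
Next, b = 8 is a root, so (b − 8) divides it; the quotient is 4·b**2 − 17·b − 42.
The remaining quadratic factors as (b − 6)(4·b + 7).

(4·b + 7)·(b − 5)·(b − 6)·(b − 8)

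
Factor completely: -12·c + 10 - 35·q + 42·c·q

(6·c - 5)·(7·q - 2)

Group as (42·c·q - 12·c) + (-35·q + 10) = 6·c·(7·q - 2) - 5·(7·q - 2).
Both groups share the factor (7·q - 2).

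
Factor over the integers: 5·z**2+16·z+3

(5·z+1)·(z+3)

Need a pair with product 5·3 = 15 and sum 16: that's 15 and 1.
Split the middle term: 5·z**2+15·z + z+3 = 5·z·(z+3) + (z+3).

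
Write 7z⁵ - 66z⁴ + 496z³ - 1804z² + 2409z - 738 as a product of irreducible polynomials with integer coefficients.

(7z - 3)(z - 2)(z - 3)(z² - 4z + 41)

Among the possible rational roots, z = 3 is a root, giving the factor (z - 3) and quotient 7z⁴ - 45z³ + 361z² - 721z + 246.
Then z = 3/7 is a root, giving the factor (7z - 3) and quotient z³ - 6z² + 49z - 82.
Then z = 2 is a root, so (z - 2) divides it; the quotient is z² - 4z + 41.
The quadratic z² - 4z + 41 has discriminant -148 < 0 and is irreducible over ℤ.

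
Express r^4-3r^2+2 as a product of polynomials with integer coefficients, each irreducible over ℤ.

(r+1)(r-1)(r^2-2)

Substitute u = r^2 to get a quadratic in u, then factor.
r^2-2 is irreducible over ℤ (2 is not a perfect square).
r^2-1 is a difference of squares.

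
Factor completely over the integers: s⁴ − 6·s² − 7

Substitute u = s² to get a quadratic in u, then factor.
s² − 7 is irreducible over ℤ (7 is not a perfect square).
s² + 1 is irreducible over ℤ (sum of squares).

(s² + 1)·(s² − 7)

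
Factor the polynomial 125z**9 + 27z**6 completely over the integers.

z**6(5z + 3)(25z**2 - 15z + 9)

Every term has a factor of z**6; factoring it out leaves 125z**3 + 27.
Recognize a sum of cubes with the parts 5z and 3.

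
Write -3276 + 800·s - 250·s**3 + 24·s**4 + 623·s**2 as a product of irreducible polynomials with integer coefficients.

(2·s - 9)·(3·s - 14)·(4·s - 13)·(s + 2)

Trying the rational-root candidates, s = 9/2 is a root, giving the factor (2·s - 9) and quotient 12·s**3 - 71·s**2 - 8·s + 364.
Continuing, s = -2 is a root, so (s + 2) divides it; the quotient is 12·s**2 - 95·s + 182.
The remaining quadratic factors as (3·s - 14)(4·s - 13).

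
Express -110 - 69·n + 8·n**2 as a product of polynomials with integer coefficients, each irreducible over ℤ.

Need a pair with product 8·(-110) = -880 and sum -69: that's -80 and 11.
Split the middle term: 8·n**2 - 80·n + 11·n - 110 = 8·n·(n - 10) + 11·(n - 10).

(8·n + 11)·(n - 10)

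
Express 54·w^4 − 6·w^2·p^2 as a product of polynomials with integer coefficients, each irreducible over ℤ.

Every term has a factor of 6·w^2. Then 9·w^2 − p^2 = (3·w)² − (p)².

6·w^2·(3·w − p)·(3·w + p)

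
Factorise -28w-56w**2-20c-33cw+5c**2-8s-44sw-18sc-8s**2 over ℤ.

-(4s-c+8w+4)(2s+5c+7w)

Group: -2s(4s-c+8w+4) + (-5c-7w)(4s-c+8w+4); both groups contain (4s-c+8w+4).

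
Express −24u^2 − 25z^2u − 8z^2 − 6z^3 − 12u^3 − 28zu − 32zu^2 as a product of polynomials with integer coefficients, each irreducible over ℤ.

−(3z + 2u + 4)(z + 2u)(2z + 3u)

Group: 2z(−3z^2 − 8zu − 4z − 4u^2 − 8u) + 3u(−3z^2 − 8zu − 4z − 4u^2 − 8u); both groups contain (−3z^2 − 8zu − 4z − 4u^2 − 8u), so (2z + 3u) is a factor with cofactor −3z^2 − 8zu − 4z − 4u^2 − 8u.
The cofactor groups again: −3z^2 − 8zu − 4z − 4u^2 − 8u = −z(3z + 2u + 4) − 2u(3z + 2u + 4); both groups contain (3z + 2u + 4), giving −(z + 2u)(3z + 2u + 4).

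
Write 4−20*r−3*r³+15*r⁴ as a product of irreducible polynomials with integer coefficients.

Group as (15*r⁴−20*r) + (−3*r³+4) = 5*r*(3*r³−4) − (3*r³−4).
Both groups share the factor (3*r³−4).

(5*r−1)*(3*r³−4)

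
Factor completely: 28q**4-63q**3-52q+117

Group as (28q**4-52q) + (-63q**3+117) = 4q(7q**3-13) - 9(7q**3-13).
Both groups share the factor (7q**3-13).

(4q-9)(7q**3-13)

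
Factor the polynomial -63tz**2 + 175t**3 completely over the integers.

Pull out the common factor 7t; 25t**2 - 9z**2 is a difference of squares.

7t(5t + 3z)(5t - 3z)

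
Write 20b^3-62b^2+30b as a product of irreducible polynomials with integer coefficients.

2b(2b-5)(5b-3)

Pull out the common factor 2b, then factor the remaining trinomial.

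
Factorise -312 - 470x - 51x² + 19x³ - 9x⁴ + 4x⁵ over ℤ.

(4x + 3)(x + 2)(x - 4)(x² - x + 13)

Among the possible rational roots, x = -2 is a root, giving the factor (x + 2) and quotient 4x⁴ - 17x³ + 53x² - 157x - 156.
Then x = 4 is a root, so (x - 4) is a factor; dividing leaves 4x³ - x² + 49x + 39.
Continuing, x = -3/4 is a root, giving the factor (4x + 3) and quotient x² - x + 13.
The quadratic x² - x + 13 has discriminant -51 < 0 and is irreducible over ℤ.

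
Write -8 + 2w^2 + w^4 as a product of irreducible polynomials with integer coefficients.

Substitute u = w^2 to get a quadratic in u, then factor.
w^2 - 2 is irreducible over ℤ (2 is not a perfect square).
w^2 + 4 is irreducible over ℤ (sum of squares).

(w^2 + 4)(w^2 - 2)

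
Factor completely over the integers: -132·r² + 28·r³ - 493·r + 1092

Trying the rational-root candidates, r = 13/2 is a root, so (2·r - 13) is a factor; dividing leaves 14·r² + 25·r - 84.
The remaining quadratic factors as (7·r - 12)(2·r + 7).

(2·r + 7)·(2·r - 13)·(7·r - 12)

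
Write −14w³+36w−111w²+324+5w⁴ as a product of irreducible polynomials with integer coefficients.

(5w−9)(w+2)(w+3)(w−6)

Testing divisors of the constant over divisors of the leading coefficient, w = −2 is a root, so (w+2) divides it; the quotient is 5w³−24w²−63w+162.
Then w = −3 is a root, so (w+3) divides it; the quotient is 5w²−39w+54.
The remaining quadratic factors as (5w−9)(w−6).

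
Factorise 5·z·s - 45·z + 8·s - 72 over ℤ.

(5·z + 8)·(s - 9)

Group as (5·z·s - 45·z) + (8·s - 72) = 5·z·(s - 9) + 8·(s - 9).
Both groups share the factor (s - 9).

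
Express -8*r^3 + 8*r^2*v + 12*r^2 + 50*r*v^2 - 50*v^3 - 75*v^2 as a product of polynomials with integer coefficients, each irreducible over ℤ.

Group: 2*r*(-4*r^2 + 25*v^2) + (-2*v - 3)*(-4*r^2 + 25*v^2); both groups contain (-4*r^2 + 25*v^2), so (2*r - 2*v - 3) is a factor with cofactor -4*r^2 + 25*v^2.
The cofactor groups again: -4*r^2 + 25*v^2 = -2*r*(2*r - 5*v) - 5*v*(2*r - 5*v); both groups contain (2*r - 5*v), giving -(2*r + 5*v)*(2*r - 5*v).

-(2*r + 5*v)*(2*r - 2*v - 3)*(2*r - 5*v)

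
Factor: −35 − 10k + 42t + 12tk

(2k + 7)(6t − 5)

Group as (12tk + 42t) + (−10k − 35) = 6t(2k + 7) − 5(2k + 7).
Both groups share the factor (2k + 7).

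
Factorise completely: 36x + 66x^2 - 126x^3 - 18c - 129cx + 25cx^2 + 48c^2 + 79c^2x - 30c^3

-(5c - 9x - 3)(6c + 7x - 6)(c - 2x)

Group: 5c(-6c^2 + 5cx + 6c + 14x^2 - 12x) + (-9x - 3)(-6c^2 + 5cx + 6c + 14x^2 - 12x); both groups contain (-6c^2 + 5cx + 6c + 14x^2 - 12x), so (5c - 9x - 3) is a factor with cofactor -6c^2 + 5cx + 6c + 14x^2 - 12x.
The cofactor groups again: -6c^2 + 5cx + 6c + 14x^2 - 12x = -c(6c + 7x - 6) + 2x(6c + 7x - 6); both groups contain (6c + 7x - 6), giving -(c - 2x)(6c + 7x - 6).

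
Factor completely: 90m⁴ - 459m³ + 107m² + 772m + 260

Trying the rational-root candidates, m = -2/5 is a root, so (5m + 2) is a factor; dividing leaves 18m³ - 99m² + 61m + 130.
Then m = -5/6 is a root, giving the factor (6m + 5) and quotient 3m² - 19m + 26.
The remaining quadratic factors as (3m - 13)(m - 2).

(3m - 13)(5m + 2)(6m + 5)(m - 2)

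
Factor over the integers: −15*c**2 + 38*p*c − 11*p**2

Group: −11*p*(p − 3*c) + 5*c*(p − 3*c); both groups contain (p − 3*c).

−(p − 3*c)*(11*p − 5*c)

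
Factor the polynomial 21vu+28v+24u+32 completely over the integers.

(3u+4)(7v+8)

Group as (21vu+28v) + (24u+32) = 7v(3u+4) + 8(3u+4).
Both groups share the factor (3u+4).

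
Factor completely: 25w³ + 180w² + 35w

Pull out the common factor 5w, then factor the remaining trinomial.

5w(5w + 1)(w + 7)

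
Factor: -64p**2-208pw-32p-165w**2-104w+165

-(8p+11w+15)(8p+15w-11)

Group: -8p(8p+15w-11) + (-11w-15)(8p+15w-11); both groups contain (8p+15w-11).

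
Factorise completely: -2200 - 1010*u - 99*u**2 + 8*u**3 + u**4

(u + 10)*(u + 4)*(u + 5)*(u - 11)

Trying the rational-root candidates, u = -4 is a root, so (u + 4) is a factor; dividing leaves u**3 + 4*u**2 - 115*u - 550.
Next, u = -5 is a root, so (u + 5) divides it; the quotient is u**2 - u - 110.
The remaining quadratic factors as (u + 10)(u - 11).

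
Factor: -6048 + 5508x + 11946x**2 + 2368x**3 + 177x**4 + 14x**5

Among the possible rational roots, x = -8/7 is a root, so (7x + 8) divides it; the quotient is 2x**4 + 23x**3 + 312x**2 + 1350x - 756.
Continuing, x = 1/2 is a root, giving the factor (2x - 1) and quotient x**3 + 12x**2 + 162x + 756.
Continuing, x = -6 is a root, so (x + 6) divides it; the quotient is x**2 + 6x + 126.
The quadratic x**2 + 6x + 126 has discriminant -468 < 0 and is irreducible over ℤ.

(2x - 1)(7x + 8)(x + 6)(x**2 + 6x + 126)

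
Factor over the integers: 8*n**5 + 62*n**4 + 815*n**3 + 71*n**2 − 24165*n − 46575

Among the possible rational roots, n = 5 is a root, so (n − 5) is a factor; dividing leaves 8*n**4 + 102*n**3 + 1325*n**2 + 6696*n + 9315.
Continuing, n = −9/2 is a root, so (2*n + 9) is a factor; dividing leaves 4*n**3 + 33*n**2 + 514*n + 1035.
Next, n = −9/4 is a root, giving the factor (4*n + 9) and quotient n**2 + 6*n + 115.
The quadratic n**2 + 6*n + 115 has discriminant −424 < 0 and is irreducible over ℤ.

(2*n + 9)*(4*n + 9)*(n − 5)*(n**2 + 6*n + 115)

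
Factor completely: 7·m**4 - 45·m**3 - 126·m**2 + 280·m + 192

(7·m + 4)·(m + 3)·(m - 2)·(m - 8)

By the rational root theorem, m = 2 is a root, so (m - 2) is a factor; dividing leaves 7·m**3 - 31·m**2 - 188·m - 96.
Next, m = -4/7 is a root, so (7·m + 4) is a factor; dividing leaves m**2 - 5·m - 24.
The remaining quadratic factors as (m - 8)(m + 3).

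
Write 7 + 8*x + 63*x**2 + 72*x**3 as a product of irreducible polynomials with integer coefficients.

Group as (72*x**3 + 8*x) + (63*x**2 + 7) = 8*x*(9*x**2 + 1) + 7*(9*x**2 + 1).
Both groups share the factor (9*x**2 + 1).

(8*x + 7)*(9*x**2 + 1)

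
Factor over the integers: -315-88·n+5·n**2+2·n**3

Testing divisors of the constant over divisors of the leading coefficient, n = -9/2 is a root, so (2·n+9) is a factor; dividing leaves n**2-2·n-35.
The remaining quadratic factors as (n+5)(n-7).

(2·n+9)·(n+5)·(n-7)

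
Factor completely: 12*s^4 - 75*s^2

Factor out 3*s^2, leaving 4*s^2 - 25, which is a difference of two squares.

3*s^2*(2*s + 5)*(2*s - 5)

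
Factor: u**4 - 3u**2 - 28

(u**2 + 4)(u**2 - 7)

Substitute w = u**2 to get a quadratic in w, then factor.
u**2 + 4 is irreducible over ℤ (sum of squares).
u**2 - 7 is irreducible over ℤ (7 is not a perfect square).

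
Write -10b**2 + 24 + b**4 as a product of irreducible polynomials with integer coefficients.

(b + 2)(b - 2)(b**2 - 6)

Substitute u = b**2 to get a quadratic in u, then factor.
b**2 - 4 is a difference of squares.
b**2 - 6 is irreducible over ℤ (6 is not a perfect square).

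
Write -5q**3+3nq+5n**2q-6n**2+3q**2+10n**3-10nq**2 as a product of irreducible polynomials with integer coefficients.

Group: n(10n**2+15nq-6n+5q**2-3q) - q(10n**2+15nq-6n+5q**2-3q); both groups contain (10n**2+15nq-6n+5q**2-3q), so (n-q) is a factor with cofactor 10n**2+15nq-6n+5q**2-3q.
The cofactor groups again: 10n**2+15nq-6n+5q**2-3q = 5n(2n+q) + (5q-3)(2n+q); both groups contain (2n+q), giving (5n+5q-3)(2n+q).

(2n+q)(5n+5q-3)(n-q)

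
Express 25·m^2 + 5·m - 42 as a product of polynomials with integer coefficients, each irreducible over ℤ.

Need a pair with product 25·(-42) = -1050 and sum 5: that's -30 and 35.
Split the middle term: 25·m^2 - 30·m + 35·m - 42 = 5·m·(5·m - 6) + 7·(5·m - 6).

(5·m + 7)·(5·m - 6)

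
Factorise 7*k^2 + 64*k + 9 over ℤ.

(7*k + 1)*(k + 9)

Need a pair with product 7·9 = 63 and sum 64: that's 63 and 1.
Split the middle term: 7*k^2 + 63*k + k + 9 = 7*k*(k + 9) + (k + 9).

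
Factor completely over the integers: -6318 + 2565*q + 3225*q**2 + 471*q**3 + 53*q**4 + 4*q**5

(4*q + 9)*(q + 9)*(q - 1)*(q**2 + 3*q + 78)

Among the possible rational roots, q = -9 is a root, so (q + 9) divides it; the quotient is 4*q**4 + 17*q**3 + 318*q**2 + 363*q - 702.
Continuing, q = -9/4 is a root, giving the factor (4*q + 9) and quotient q**3 + 2*q**2 + 75*q - 78.
Then q = 1 is a root, giving the factor (q - 1) and quotient q**2 + 3*q + 78.
The quadratic q**2 + 3*q + 78 has discriminant -303 < 0 and is irreducible over ℤ.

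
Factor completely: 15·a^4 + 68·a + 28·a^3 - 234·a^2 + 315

Testing divisors of the constant over divisors of the leading coefficient, a = 7/3 is a root, so (3·a - 7) divides it; the quotient is 5·a^3 + 21·a^2 - 29·a - 45.
Continuing, a = 9/5 is a root, giving the factor (5·a - 9) and quotient a^2 + 6·a + 5.
The remaining quadratic factors as (a + 5)(a + 1).

(3·a - 7)·(5·a - 9)·(a + 1)·(a + 5)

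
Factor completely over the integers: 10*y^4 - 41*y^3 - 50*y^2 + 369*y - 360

(2*y - 5)*(5*y - 8)*(y + 3)*(y - 3)

Testing divisors of the constant over divisors of the leading coefficient, y = 5/2 is a root, so (2*y - 5) is a factor; dividing leaves 5*y^3 - 8*y^2 - 45*y + 72.
Next, y = -3 is a root, so (y + 3) divides it; the quotient is 5*y^2 - 23*y + 24.
The remaining quadratic factors as (y - 3)(5*y - 8).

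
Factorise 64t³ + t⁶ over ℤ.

t³(t + 4)(t² - 4t + 16)

Pull out the common factor t³, leaving t³ + 64.
Recognize a sum of cubes with the parts t and 4.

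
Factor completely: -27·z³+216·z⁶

Pull out the common factor 27·z³, leaving 8·z³-1.
Recognize a difference of cubes with the parts 2·z and 1.

27·z³·(2·z-1)·(4·z²+2·z+1)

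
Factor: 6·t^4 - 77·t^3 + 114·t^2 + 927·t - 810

Testing divisors of the constant over divisors of the leading coefficient, t = 6 is a root, giving the factor (t - 6) and quotient 6·t^3 - 41·t^2 - 132·t + 135.
Then t = 5/6 is a root, so (6·t - 5) is a factor; dividing leaves t^2 - 6·t - 27.
The remaining quadratic factors as (t - 9)(t + 3).

(6·t - 5)·(t + 3)·(t - 6)·(t - 9)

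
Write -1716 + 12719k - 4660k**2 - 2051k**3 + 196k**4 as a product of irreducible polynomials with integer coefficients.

Trying the rational-root candidates, k = 12 is a root, so (k - 12) divides it; the quotient is 196k**3 + 301k**2 - 1048k + 143.
Next, k = 1/7 is a root, giving the factor (7k - 1) and quotient 28k**2 + 47k - 143.
The remaining quadratic factors as (7k - 11)(4k + 13).

(4k + 13)(7k - 1)(7k - 11)(k - 12)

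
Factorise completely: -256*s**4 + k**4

(k + 4*s)*(k - 4*s)*(k**2 + 16*s**2)

(k)⁴ − (4*s)⁴ = ((k)² − (4*s)²)((k)² + (4*s)²); the first factor splits again, the second (k**2 + 16*s**2) is irreducible.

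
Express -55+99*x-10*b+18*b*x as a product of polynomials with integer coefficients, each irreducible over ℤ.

Group as (18*b*x-10*b) + (99*x-55) = 2*b*(9*x-5) + 11*(9*x-5).
Both groups share the factor (9*x-5).

(2*b+11)*(9*x-5)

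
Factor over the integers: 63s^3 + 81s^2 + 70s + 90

Group as (63s^3 + 70s) + (81s^2 + 90) = 7s(9s^2 + 10) + 9(9s^2 + 10).
Both groups share the factor (9s^2 + 10).

(7s + 9)(9s^2 + 10)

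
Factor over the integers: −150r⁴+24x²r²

Every term has a factor of 6r². Then 4x²−25r² = (2x)² − (5r)².

6r²(2x−5r)(2x+5r)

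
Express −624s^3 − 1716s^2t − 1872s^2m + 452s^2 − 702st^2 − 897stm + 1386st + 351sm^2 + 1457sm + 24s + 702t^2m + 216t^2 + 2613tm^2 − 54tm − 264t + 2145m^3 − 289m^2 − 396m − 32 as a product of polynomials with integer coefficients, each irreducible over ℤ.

Group: 4s(−156s^2 − 78st − 39sm + 152s + 78tm + 24t + 195m^2 − 44m − 32) + (9t + 11m + 1)(−156s^2 − 78st − 39sm + 152s + 78tm + 24t + 195m^2 − 44m − 32); both groups contain (−156s^2 − 78st − 39sm + 152s + 78tm + 24t + 195m^2 − 44m − 32), so (4s + 9t + 11m + 1) is a factor with cofactor −156s^2 − 78st − 39sm + 152s + 78tm + 24t + 195m^2 − 44m − 32.
The cofactor groups again: −156s^2 − 78st − 39sm + 152s + 78tm + 24t + 195m^2 − 44m − 32 = −13s(12s + 6t + 15m − 8) + (13m + 4)(12s + 6t + 15m − 8); both groups contain (12s + 6t + 15m − 8), giving −(13s − 13m − 4)(12s + 6t + 15m − 8).

−(13s − 13m − 4)(4s + 9t + 11m + 1)(12s + 6t + 15m − 8)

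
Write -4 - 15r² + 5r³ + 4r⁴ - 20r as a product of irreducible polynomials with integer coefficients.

Trying the rational-root candidates, r = 2 is a root, so (r - 2) is a factor; dividing leaves 4r³ + 13r² + 11r + 2.
Continuing, r = -2 is a root, so (r + 2) is a factor; dividing leaves 4r² + 5r + 1.
The remaining quadratic factors as (r + 1)(4r + 1).

(4r + 1)(r + 1)(r + 2)(r - 2)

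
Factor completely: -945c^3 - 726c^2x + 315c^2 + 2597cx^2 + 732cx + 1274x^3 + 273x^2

Group: 9c(-105c^2 - 244cx - 91x^2) + (-14x - 3)(-105c^2 - 244cx - 91x^2); both groups contain (-105c^2 - 244cx - 91x^2), so (9c - 14x - 3) is a factor with cofactor -105c^2 - 244cx - 91x^2.
The cofactor groups again: -105c^2 - 244cx - 91x^2 = -15c(7c + 13x) - 7x(7c + 13x); both groups contain (7c + 13x), giving -(15c + 7x)(7c + 13x).

-(15c + 7x)(7c + 13x)(9c - 14x - 3)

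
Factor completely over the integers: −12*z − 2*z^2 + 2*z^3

Pull out the common factor 2*z, then factor the remaining trinomial.

2*z*(z + 2)*(z − 3)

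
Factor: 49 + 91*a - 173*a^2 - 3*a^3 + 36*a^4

(3*a + 1)*(3*a + 7)*(4*a - 7)*(a - 1)

Testing divisors of the constant over divisors of the leading coefficient, a = -1/3 is a root, giving the factor (3*a + 1) and quotient 12*a^3 - 5*a^2 - 56*a + 49.
Continuing, a = 1 is a root, so (a - 1) divides it; the quotient is 12*a^2 + 7*a - 49.
The remaining quadratic factors as (4*a - 7)(3*a + 7).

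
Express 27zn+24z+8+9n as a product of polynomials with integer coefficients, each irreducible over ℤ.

(3z+1)(9n+8)

Group as (27zn+24z) + (9n+8) = 3z(9n+8) + (9n+8).
Both groups share the factor (9n+8).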